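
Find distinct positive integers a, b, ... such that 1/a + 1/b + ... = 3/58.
1/20 + 1/580

Greedy algorithm:
3/58: ceiling(58/3) = 20, use 1/20
1/580: ceiling(580/1) = 580, use 1/580
Result: 3/58 = 1/20 + 1/580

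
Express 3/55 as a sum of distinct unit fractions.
1/19 + 1/523 + 1/546535

Greedy algorithm:
3/55: ceiling(55/3) = 19, use 1/19
2/1045: ceiling(1045/2) = 523, use 1/523
1/546535: ceiling(546535/1) = 546535, use 1/546535
Result: 3/55 = 1/19 + 1/523 + 1/546535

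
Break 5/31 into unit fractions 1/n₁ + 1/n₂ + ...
1/7 + 1/55 + 1/3979 + 1/23744683 + 1/1127619917796295

Greedy algorithm:
5/31: ceiling(31/5) = 7, use 1/7
4/217: ceiling(217/4) = 55, use 1/55
3/11935: ceiling(11935/3) = 3979, use 1/3979
2/47489365: ceiling(47489365/2) = 23744683, use 1/23744683
1/1127619917796295: ceiling(1127619917796295/1) = 1127619917796295, use 1/1127619917796295
Result: 5/31 = 1/7 + 1/55 + 1/3979 + 1/23744683 + 1/1127619917796295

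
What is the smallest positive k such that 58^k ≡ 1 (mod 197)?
196

197 is prime, so ord(58) divides φ(197) = 196.
Divisors of 196: 1, 2, 4, 7, 14, 28, 49, 98, 196.
Repeated squaring: 58^1 ≡ 58, 58^2 ≡ 15, 58^4 ≡ 28, 58^8 ≡ 193, 58^16 ≡ 16, 58^32 ≡ 59, 58^64 ≡ 132, 58^128 ≡ 88 (mod 197).
Test 58^d mod 197 for each divisor d in increasing order:
58^1 ≡ 58
58^2 ≡ 15
58^4 ≡ 28
58^7 = 58^4·58^2·58^1 ≡ 129
58^14 = 58^8·58^4·58^2 ≡ 93
58^28 = 58^16·58^8·58^4 ≡ 178
58^49 = 58^32·58^16·58^1 ≡ 183
58^98 = 58^64·58^32·58^2 ≡ 196
58^196 = 58^128·58^64·58^4 ≡ 1  ← first divisor giving 1
The order is 196.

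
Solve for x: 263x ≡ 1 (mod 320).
247

gcd(263, 320) = 1, so the inverse exists.
Extended Euclidean algorithm on (320, 263):
320 = 1 × 263 + 57  ⟹  57 = (1)·320 + (-1)·263
263 = 4 × 57 + 35  ⟹  35 = (-4)·320 + (5)·263
57 = 1 × 35 + 22  ⟹  22 = (5)·320 + (-6)·263
35 = 1 × 22 + 13  ⟹  13 = (-9)·320 + (11)·263
22 = 1 × 13 + 9  ⟹  9 = (14)·320 + (-17)·263
13 = 1 × 9 + 4  ⟹  4 = (-23)·320 + (28)·263
9 = 2 × 4 + 1  ⟹  1 = (60)·320 + (-73)·263
So (-73)·263 ≡ 1 (mod 320), i.e. 263^(-1) ≡ -73 ≡ 247 (mod 320).
Check: 263 × 247 = 64961 ≡ 1 (mod 320)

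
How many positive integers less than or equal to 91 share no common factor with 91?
72

91 = 7 × 13
φ(n) = n × ∏(1 - 1/p) for each prime p dividing n
φ(91) = 91 × (1 - 1/7) × (1 - 1/13) = 72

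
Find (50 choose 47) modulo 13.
9

Using Lucas' theorem:
Write n=50 and k=47 in base 13:
n in base 13: [3, 11]
k in base 13: [3, 8]
C(50,47) mod 13 = ∏ C(n_i, k_i) mod 13
Digit binomials (mod 13): C(3,3) = 1; C(11,8) = 165 ≡ 9
Product: 1 × 9 = 9 ≡ 9 (mod 13)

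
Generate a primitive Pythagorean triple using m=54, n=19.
(2555, 2052, 3277)

Euclid's formula: a = m² - n², b = 2mn, c = m² + n²
m = 54, n = 19
a = 54² - 19² = 2916 - 361 = 2555
b = 2 × 54 × 19 = 2052
c = 54² + 19² = 2916 + 361 = 3277
Verification: 2555² + 2052² = 6528025 + 4210704 = 10738729 = 3277² ✓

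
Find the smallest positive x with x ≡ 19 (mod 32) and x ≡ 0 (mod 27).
243

Using Chinese Remainder Theorem:
M = 32 × 27 = 864
M1 = 27, M2 = 32
y1 = 27^(-1) mod 32 = 19
y2 = 32^(-1) mod 27 = 11
x = (19×27×19 + 0×32×11) mod 864 = 243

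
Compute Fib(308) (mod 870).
261

Matrix identity: Q^n = [[F_(n+1), F_n], [F_n, F_(n-1)]] with Q = [[1,1],[1,0]].
n = 308 = 100110100₂. Square-and-multiply, entries mod 870:
Q^1 = [[1,1],[1,0]]
Q^2 = (Q^1)² = [[2,1],[1,1]]
Q^4 = (Q^2)² = [[5,3],[3,2]]
Q^9 = (Q^4)²·Q = [[55,34],[34,21]]
Q^19 = (Q^9)²·Q = [[675,701],[701,844]]
Q^38 = (Q^19)² = [[466,809],[809,527]]
Q^77 = (Q^38)²·Q = [[224,767],[767,327]]
Q^154 = (Q^77)² = [[755,667],[667,88]]
Q^308 = (Q^154)² = [[494,261],[261,233]]
F_308 mod 870 = Q^308[0][1] = 261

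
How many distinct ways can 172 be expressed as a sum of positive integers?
330495499613

p(n) counts ways to write n as a sum of positive integers (order ignored).
Euler's pentagonal recurrence: p(k) = p(k-1) + p(k-2) - p(k-5) - p(k-7) + p(k-12) + p(k-15) - ... (offsets j(3j∓1)/2, signs ++--, p(0)=1, p(<0)=0).
DP table for k = 0..171: p(0)=1, p(1)=1, p(2)=2, p(3)=3, p(4)=5, p(5)=7, p(6)=11, p(7)=15, p(8)=22, p(9)=30, p(10)=42, p(11)=56, p(12)=77, p(13)=101, p(14)=135, p(15)=176, p(16)=231, p(17)=297, p(18)=385, p(19)=490, p(20)=627, p(21)=792, p(22)=1002, p(23)=1255, p(24)=1575, p(25)=1958, p(26)=2436, p(27)=3010, p(28)=3718, p(29)=4565, p(30)=5604, p(31)=6842, p(32)=8349, p(33)=10143, p(34)=12310, p(35)=14883, p(36)=17977, p(37)=21637, p(38)=26015, p(39)=31185, p(40)=37338, p(41)=44583, p(42)=53174, p(43)=63261, p(44)=75175, p(45)=89134, p(46)=105558, p(47)=124754, p(48)=147273, p(49)=173525, p(50)=204226, p(51)=239943, p(52)=281589, p(53)=329931, p(54)=386155, p(55)=451276, p(56)=526823, p(57)=614154, p(58)=715220, p(59)=831820, p(60)=966467, p(61)=1121505, p(62)=1300156, p(63)=1505499, p(64)=1741630, p(65)=2012558, p(66)=2323520, p(67)=2679689, p(68)=3087735, p(69)=3554345, p(70)=4087968, p(71)=4697205, p(72)=5392783, p(73)=6185689, p(74)=7089500, p(75)=8118264, p(76)=9289091, p(77)=10619863, p(78)=12132164, p(79)=13848650, p(80)=15796476, p(81)=18004327, p(82)=20506255, p(83)=23338469, p(84)=26543660, p(85)=30167357, p(86)=34262962, p(87)=38887673, p(88)=44108109, p(89)=49995925, p(90)=56634173, p(91)=64112359, p(92)=72533807, p(93)=82010177, p(94)=92669720, p(95)=104651419, p(96)=118114304, p(97)=133230930, p(98)=150198136, p(99)=169229875, p(100)=190569292, p(101)=214481126, p(102)=241265379, p(103)=271248950, p(104)=304801365, p(105)=342325709, p(106)=384276336, p(107)=431149389, p(108)=483502844, p(109)=541946240, p(110)=607163746, p(111)=679903203, p(112)=761002156, p(113)=851376628, p(114)=952050665, p(115)=1064144451, p(116)=1188908248, p(117)=1327710076, p(118)=1482074143, p(119)=1653668665, p(120)=1844349560, p(121)=2056148051, p(122)=2291320912, p(123)=2552338241, p(124)=2841940500, p(125)=3163127352, p(126)=3519222692, p(127)=3913864295, p(128)=4351078600, p(129)=4835271870, p(130)=5371315400, p(131)=5964539504, p(132)=6620830889, p(133)=7346629512, p(134)=8149040695, p(135)=9035836076, p(136)=10015581680, p(137)=11097645016, p(138)=12292341831, p(139)=13610949895, p(140)=15065878135, p(141)=16670689208, p(142)=18440293320, p(143)=20390982757, p(144)=22540654445, p(145)=24908858009, p(146)=27517052599, p(147)=30388671978, p(148)=33549419497, p(149)=37027355200, p(150)=40853235313, p(151)=45060624582, p(152)=49686288421, p(153)=54770336324, p(154)=60356673280, p(155)=66493182097, p(156)=73232243759, p(157)=80630964769, p(158)=88751778802, p(159)=97662728555, p(160)=107438159466, p(161)=118159068427, p(162)=129913904637, p(163)=142798995930, p(164)=156919475295, p(165)=172389800255, p(166)=189334822579, p(167)=207890420102, p(168)=228204732751, p(169)=250438925115, p(170)=274768617130, p(171)=301384802048.
Final step: p(172) = p(171) + p(170) - p(167) - p(165) + p(160) + p(157) - p(150) - p(146) + p(137) + p(132) - p(121) - p(115) + p(102) + p(95) - p(80) - p(72) + p(55) + p(46) - p(27) - p(17)
= 301384802048 + 274768617130 - 207890420102 - 172389800255 + 107438159466 + 80630964769 - 40853235313 - 27517052599 + 11097645016 + 6620830889 - 2056148051 - 1064144451 + 241265379 + 104651419 - 15796476 - 5392783 + 451276 + 105558 - 3010 - 297
= 330495499613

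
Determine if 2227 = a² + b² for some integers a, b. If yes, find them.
Not possible

Factorization: 2227 = 17 × 131
By Fermat: n is sum of two squares iff every prime p ≡ 3 (mod 4) appears to even power.
Prime(s) ≡ 3 (mod 4) with odd exponent: [(131, 1)]
Therefore 2227 cannot be expressed as a² + b².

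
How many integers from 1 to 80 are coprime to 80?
32

80 = 2^4 × 5
φ(n) = n × ∏(1 - 1/p) for each prime p dividing n
φ(80) = 80 × (1 - 1/2) × (1 - 1/5) = 32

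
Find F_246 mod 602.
512

Matrix identity: Q^n = [[F_(n+1), F_n], [F_n, F_(n-1)]] with Q = [[1,1],[1,0]].
n = 246 = 11110110₂. Square-and-multiply, entries mod 602:
Q^1 = [[1,1],[1,0]]
Q^3 = (Q^1)²·Q = [[3,2],[2,1]]
Q^7 = (Q^3)²·Q = [[21,13],[13,8]]
Q^15 = (Q^7)²·Q = [[385,8],[8,377]]
Q^30 = (Q^15)² = [[197,76],[76,121]]
Q^61 = (Q^30)²·Q = [[125,37],[37,88]]
Q^123 = (Q^61)²·Q = [[193,138],[138,55]]
Q^246 = (Q^123)² = [[307,512],[512,397]]
F_246 mod 602 = Q^246[0][1] = 512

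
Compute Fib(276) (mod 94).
44

Matrix identity: Q^n = [[F_(n+1), F_n], [F_n, F_(n-1)]] with Q = [[1,1],[1,0]].
n = 276 = 100010100₂. Square-and-multiply, entries mod 94:
Q^1 = [[1,1],[1,0]]
Q^2 = (Q^1)² = [[2,1],[1,1]]
Q^4 = (Q^2)² = [[5,3],[3,2]]
Q^8 = (Q^4)² = [[34,21],[21,13]]
Q^17 = (Q^8)²·Q = [[46,93],[93,47]]
Q^34 = (Q^17)² = [[49,1],[1,48]]
Q^69 = (Q^34)²·Q = [[55,52],[52,3]]
Q^138 = (Q^69)² = [[89,8],[8,81]]
Q^276 = (Q^138)² = [[89,44],[44,45]]
F_276 mod 94 = Q^276[0][1] = 44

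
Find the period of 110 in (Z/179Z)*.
89

179 is prime, so ord(110) divides φ(179) = 178.
Divisors of 178: 1, 2, 89, 178.
Repeated squaring: 110^1 ≡ 110, 110^2 ≡ 107, 110^4 ≡ 172, 110^8 ≡ 49, 110^16 ≡ 74, 110^32 ≡ 106, 110^64 ≡ 138, 110^128 ≡ 70 (mod 179).
Test 110^d mod 179 for each divisor d in increasing order:
110^1 ≡ 110
110^2 ≡ 107
110^89 = 110^64·110^16·110^8·110^1 ≡ 1  ← first divisor giving 1
The order is 89.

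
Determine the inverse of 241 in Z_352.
241

gcd(241, 352) = 1, so the inverse exists.
Extended Euclidean algorithm on (352, 241):
352 = 1 × 241 + 111  ⟹  111 = (1)·352 + (-1)·241
241 = 2 × 111 + 19  ⟹  19 = (-2)·352 + (3)·241
111 = 5 × 19 + 16  ⟹  16 = (11)·352 + (-16)·241
19 = 1 × 16 + 3  ⟹  3 = (-13)·352 + (19)·241
16 = 5 × 3 + 1  ⟹  1 = (76)·352 + (-111)·241
So (-111)·241 ≡ 1 (mod 352), i.e. 241^(-1) ≡ -111 ≡ 241 (mod 352).
Check: 241 × 241 = 58081 ≡ 1 (mod 352)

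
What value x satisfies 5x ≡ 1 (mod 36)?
29

gcd(5, 36) = 1, so the inverse exists.
Extended Euclidean algorithm on (36, 5):
36 = 7 × 5 + 1  ⟹  1 = (1)·36 + (-7)·5
So (-7)·5 ≡ 1 (mod 36), i.e. 5^(-1) ≡ -7 ≡ 29 (mod 36).
Check: 5 × 29 = 145 ≡ 1 (mod 36)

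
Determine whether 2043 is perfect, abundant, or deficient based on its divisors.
deficient

Proper divisors of 2043: sum = 1 + 3 + 9 + 227 + 681 = 921
Since 921 < 2043, 2043 is deficient.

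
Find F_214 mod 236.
71

Matrix identity: Q^n = [[F_(n+1), F_n], [F_n, F_(n-1)]] with Q = [[1,1],[1,0]].
n = 214 = 11010110₂. Square-and-multiply, entries mod 236:
Q^1 = [[1,1],[1,0]]
Q^3 = (Q^1)²·Q = [[3,2],[2,1]]
Q^6 = (Q^3)² = [[13,8],[8,5]]
Q^13 = (Q^6)²·Q = [[141,233],[233,144]]
Q^26 = (Q^13)² = [[66,89],[89,213]]
Q^53 = (Q^26)²·Q = [[56,5],[5,51]]
Q^107 = (Q^53)²·Q = [[156,93],[93,63]]
Q^214 = (Q^107)² = [[181,71],[71,110]]
F_214 mod 236 = Q^214[0][1] = 71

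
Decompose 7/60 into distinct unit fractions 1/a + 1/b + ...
1/9 + 1/180

Greedy algorithm:
7/60: ceiling(60/7) = 9, use 1/9
1/180: ceiling(180/1) = 180, use 1/180
Result: 7/60 = 1/9 + 1/180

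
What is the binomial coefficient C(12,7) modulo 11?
0

Using Lucas' theorem:
Write n=12 and k=7 in base 11:
n in base 11: [1, 1]
k in base 11: [0, 7]
C(12,7) mod 11 = ∏ C(n_i, k_i) mod 11
Digit binomials (mod 11): C(1,0) = 1; C(1,7) = 0 (k_i > n_i)
Product: 1 × 0 = 0 ≡ 0 (mod 11)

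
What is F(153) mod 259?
223

Matrix identity: Q^n = [[F_(n+1), F_n], [F_n, F_(n-1)]] with Q = [[1,1],[1,0]].
n = 153 = 10011001₂. Square-and-multiply, entries mod 259:
Q^1 = [[1,1],[1,0]]
Q^2 = (Q^1)² = [[2,1],[1,1]]
Q^4 = (Q^2)² = [[5,3],[3,2]]
Q^9 = (Q^4)²·Q = [[55,34],[34,21]]
Q^19 = (Q^9)²·Q = [[31,37],[37,253]]
Q^38 = (Q^19)² = [[258,148],[148,110]]
Q^76 = (Q^38)² = [[149,74],[74,75]]
Q^153 = (Q^76)²·Q = [[223,223],[223,0]]
F_153 mod 259 = Q^153[0][1] = 223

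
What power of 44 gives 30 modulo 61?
37

Baby-step giant-step with step n = ⌈√61⌉ = 8.
Baby steps 44^j mod 61 (j:value) for j=0..7: 0:1, 1:44, 2:45, 3:28, 4:12, 5:40, 6:52, 7:31.
Giant-step multiplier: 44^(-8) ≡ 44^(60-8) = 44^52 ≡ 25 (mod 61).
Giant steps γ_i = 30·25^i mod 61: γ_0=30, γ_1=18, γ_2=23, γ_3=26, γ_4=40 (in table at j=5).
x = i·n + j = 4·8 + 5 = 37.
Check: 44^37 ≡ 30 (mod 61).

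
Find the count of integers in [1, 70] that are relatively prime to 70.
24

70 = 2 × 5 × 7
φ(n) = n × ∏(1 - 1/p) for each prime p dividing n
φ(70) = 70 × (1 - 1/2) × (1 - 1/5) × (1 - 1/7) = 24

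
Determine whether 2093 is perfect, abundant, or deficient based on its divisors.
deficient

Proper divisors of 2093: sum = 1 + 7 + 13 + 23 + 91 + 161 + 299 = 595
Since 595 < 2093, 2093 is deficient.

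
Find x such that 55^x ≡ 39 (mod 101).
55

Baby-step giant-step with step n = ⌈√101⌉ = 11.
Baby steps 55^j mod 101 (j:value) for j=0..10: 0:1, 1:55, 2:96, 3:28, 4:25, 5:62, 6:77, 7:94, 8:19, 9:35, 10:6.
Giant-step multiplier: 55^(-11) ≡ 55^(100-11) = 55^89 ≡ 15 (mod 101).
Giant steps γ_i = 39·15^i mod 101: γ_0=39, γ_1=80, γ_2=89, γ_3=22, γ_4=27, γ_5=1 (in table at j=0).
x = i·n + j = 5·11 + 0 = 55.
Check: 55^55 ≡ 39 (mod 101).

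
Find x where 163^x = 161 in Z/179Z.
32

Baby-step giant-step with step n = ⌈√179⌉ = 14.
Baby steps 163^j mod 179 (j:value) for j=0..13: 0:1, 1:163, 2:77, 3:21, 4:22, 5:6, 6:83, 7:104, 8:126, 9:132, 10:36, 11:140, 12:87, 13:40.
Giant-step multiplier: 163^(-14) ≡ 163^(178-14) = 163^164 ≡ 106 (mod 179).
Giant steps γ_i = 161·106^i mod 179: γ_0=161, γ_1=61, γ_2=22 (in table at j=4).
x = i·n + j = 2·14 + 4 = 32.
Check: 163^32 ≡ 161 (mod 179).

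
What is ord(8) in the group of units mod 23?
11

23 is prime, so ord(8) divides φ(23) = 22.
Divisors of 22: 1, 2, 11, 22.
Repeated squaring: 8^1 ≡ 8, 8^2 ≡ 18, 8^4 ≡ 2, 8^8 ≡ 4, 8^16 ≡ 16 (mod 23).
Test 8^d mod 23 for each divisor d in increasing order:
8^1 ≡ 8
8^2 ≡ 18
8^11 = 8^8·8^2·8^1 ≡ 1  ← first divisor giving 1
The order is 11.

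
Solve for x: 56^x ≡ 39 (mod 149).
52

Baby-step giant-step with step n = ⌈√149⌉ = 13.
Baby steps 56^j mod 149 (j:value) for j=0..12: 0:1, 1:56, 2:7, 3:94, 4:49, 5:62, 6:45, 7:136, 8:17, 9:58, 10:119, 11:108, 12:88.
Giant-step multiplier: 56^(-13) ≡ 56^(148-13) = 56^135 ≡ 122 (mod 149).
Giant steps γ_i = 39·122^i mod 149: γ_0=39, γ_1=139, γ_2=121, γ_3=11, γ_4=1 (in table at j=0).
x = i·n + j = 4·13 + 0 = 52.
Check: 56^52 ≡ 39 (mod 149).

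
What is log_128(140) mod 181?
179

Baby-step giant-step with step n = ⌈√181⌉ = 14.
Baby steps 128^j mod 181 (j:value) for j=0..13: 0:1, 1:128, 2:94, 3:86, 4:148, 5:120, 6:156, 7:58, 8:3, 9:22, 10:101, 11:77, 12:82, 13:179.
Giant-step multiplier: 128^(-14) ≡ 128^(180-14) = 128^166 ≡ 111 (mod 181).
Giant steps γ_i = 140·111^i mod 181: γ_0=140, γ_1=155, γ_2=10, γ_3=24, γ_4=130, γ_5=131, γ_6=61, γ_7=74, γ_8=69, γ_9=57, γ_10=173, γ_11=17, γ_12=77 (in table at j=11).
x = i·n + j = 12·14 + 11 = 179.
Check: 128^179 ≡ 140 (mod 181).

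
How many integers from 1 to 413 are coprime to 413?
348

413 = 7 × 59
φ(n) = n × ∏(1 - 1/p) for each prime p dividing n
φ(413) = 413 × (1 - 1/7) × (1 - 1/59) = 348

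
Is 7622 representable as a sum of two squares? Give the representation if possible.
Not possible

Factorization: 7622 = 2 × 37 × 103
By Fermat: n is sum of two squares iff every prime p ≡ 3 (mod 4) appears to even power.
Prime(s) ≡ 3 (mod 4) with odd exponent: [(103, 1)]
Therefore 7622 cannot be expressed as a² + b².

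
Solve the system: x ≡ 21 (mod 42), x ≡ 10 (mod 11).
21

Using Chinese Remainder Theorem:
M = 42 × 11 = 462
M1 = 11, M2 = 42
y1 = 11^(-1) mod 42 = 23
y2 = 42^(-1) mod 11 = 5
x = (21×11×23 + 10×42×5) mod 462 = 21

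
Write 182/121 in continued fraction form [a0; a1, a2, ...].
[1; 1, 1, 60]

Euclidean algorithm steps:
182 = 1 × 121 + 61
121 = 1 × 61 + 60
61 = 1 × 60 + 1
60 = 60 × 1 + 0
Continued fraction: [1; 1, 1, 60]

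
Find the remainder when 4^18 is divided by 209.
20

Repeated squaring. Binary of 18 = 10010.
4^1 ≡ 4 (mod 209); 4^2 ≡ 16 (mod 209); 4^4 ≡ 47 (mod 209); 4^8 ≡ 119 (mod 209); 4^16 ≡ 158 (mod 209)
4^18 = 4^2 × 4^16 ≡ 20 (mod 209)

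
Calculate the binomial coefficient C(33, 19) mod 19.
1

Using Lucas' theorem:
Write n=33 and k=19 in base 19:
n in base 19: [1, 14]
k in base 19: [1, 0]
C(33,19) mod 19 = ∏ C(n_i, k_i) mod 19
Digit binomials (mod 19): C(1,1) = 1; C(14,0) = 1
Product: 1 × 1 = 1 ≡ 1 (mod 19)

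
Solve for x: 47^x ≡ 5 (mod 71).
42

Baby-step giant-step with step n = ⌈√71⌉ = 9.
Baby steps 47^j mod 71 (j:value) for j=0..8: 0:1, 1:47, 2:8, 3:21, 4:64, 5:26, 6:15, 7:66, 8:49.
Giant-step multiplier: 47^(-9) ≡ 47^(70-9) = 47^61 ≡ 55 (mod 71).
Giant steps γ_i = 5·55^i mod 71: γ_0=5, γ_1=62, γ_2=2, γ_3=39, γ_4=15 (in table at j=6).
x = i·n + j = 4·9 + 6 = 42.
Check: 47^42 ≡ 5 (mod 71).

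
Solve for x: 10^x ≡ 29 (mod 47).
43

Baby-step giant-step with step n = ⌈√47⌉ = 7.
Baby steps 10^j mod 47 (j:value) for j=0..6: 0:1, 1:10, 2:6, 3:13, 4:36, 5:31, 6:28.
Giant-step multiplier: 10^(-7) ≡ 10^(46-7) = 10^39 ≡ 23 (mod 47).
Giant steps γ_i = 29·23^i mod 47: γ_0=29, γ_1=9, γ_2=19, γ_3=14, γ_4=40, γ_5=27, γ_6=10 (in table at j=1).
x = i·n + j = 6·7 + 1 = 43.
Check: 10^43 ≡ 29 (mod 47).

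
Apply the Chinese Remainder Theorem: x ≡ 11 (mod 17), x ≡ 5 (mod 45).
725

Using Chinese Remainder Theorem:
M = 17 × 45 = 765
M1 = 45, M2 = 17
y1 = 45^(-1) mod 17 = 14
y2 = 17^(-1) mod 45 = 8
x = (11×45×14 + 5×17×8) mod 765 = 725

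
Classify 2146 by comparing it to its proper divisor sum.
deficient

Proper divisors of 2146: sum = 1 + 2 + 29 + 37 + 58 + 74 + 1073 = 1274
Since 1274 < 2146, 2146 is deficient.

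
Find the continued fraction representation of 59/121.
[0; 2, 19, 1, 2]

Euclidean algorithm steps:
59 = 0 × 121 + 59
121 = 2 × 59 + 3
59 = 19 × 3 + 2
3 = 1 × 2 + 1
2 = 2 × 1 + 0
Continued fraction: [0; 2, 19, 1, 2]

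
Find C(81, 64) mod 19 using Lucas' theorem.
0

Using Lucas' theorem:
Write n=81 and k=64 in base 19:
n in base 19: [4, 5]
k in base 19: [3, 7]
C(81,64) mod 19 = ∏ C(n_i, k_i) mod 19
Digit binomials (mod 19): C(4,3) = 4; C(5,7) = 0 (k_i > n_i)
Product: 4 × 0 = 0 ≡ 0 (mod 19)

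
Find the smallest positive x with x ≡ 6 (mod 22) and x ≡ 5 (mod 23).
28

Using Chinese Remainder Theorem:
M = 22 × 23 = 506
M1 = 23, M2 = 22
y1 = 23^(-1) mod 22 = 1
y2 = 22^(-1) mod 23 = 22
x = (6×23×1 + 5×22×22) mod 506 = 28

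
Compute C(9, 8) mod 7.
2

Using Lucas' theorem:
Write n=9 and k=8 in base 7:
n in base 7: [1, 2]
k in base 7: [1, 1]
C(9,8) mod 7 = ∏ C(n_i, k_i) mod 7
Digit binomials (mod 7): C(1,1) = 1; C(2,1) = 2
Product: 1 × 2 = 2 ≡ 2 (mod 7)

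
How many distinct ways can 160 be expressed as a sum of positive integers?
107438159466

p(n) counts ways to write n as a sum of positive integers (order ignored).
Euler's pentagonal recurrence: p(k) = p(k-1) + p(k-2) - p(k-5) - p(k-7) + p(k-12) + p(k-15) - ... (offsets j(3j∓1)/2, signs ++--, p(0)=1, p(<0)=0).
DP table for k = 0..159: p(0)=1, p(1)=1, p(2)=2, p(3)=3, p(4)=5, p(5)=7, p(6)=11, p(7)=15, p(8)=22, p(9)=30, p(10)=42, p(11)=56, p(12)=77, p(13)=101, p(14)=135, p(15)=176, p(16)=231, p(17)=297, p(18)=385, p(19)=490, p(20)=627, p(21)=792, p(22)=1002, p(23)=1255, p(24)=1575, p(25)=1958, p(26)=2436, p(27)=3010, p(28)=3718, p(29)=4565, p(30)=5604, p(31)=6842, p(32)=8349, p(33)=10143, p(34)=12310, p(35)=14883, p(36)=17977, p(37)=21637, p(38)=26015, p(39)=31185, p(40)=37338, p(41)=44583, p(42)=53174, p(43)=63261, p(44)=75175, p(45)=89134, p(46)=105558, p(47)=124754, p(48)=147273, p(49)=173525, p(50)=204226, p(51)=239943, p(52)=281589, p(53)=329931, p(54)=386155, p(55)=451276, p(56)=526823, p(57)=614154, p(58)=715220, p(59)=831820, p(60)=966467, p(61)=1121505, p(62)=1300156, p(63)=1505499, p(64)=1741630, p(65)=2012558, p(66)=2323520, p(67)=2679689, p(68)=3087735, p(69)=3554345, p(70)=4087968, p(71)=4697205, p(72)=5392783, p(73)=6185689, p(74)=7089500, p(75)=8118264, p(76)=9289091, p(77)=10619863, p(78)=12132164, p(79)=13848650, p(80)=15796476, p(81)=18004327, p(82)=20506255, p(83)=23338469, p(84)=26543660, p(85)=30167357, p(86)=34262962, p(87)=38887673, p(88)=44108109, p(89)=49995925, p(90)=56634173, p(91)=64112359, p(92)=72533807, p(93)=82010177, p(94)=92669720, p(95)=104651419, p(96)=118114304, p(97)=133230930, p(98)=150198136, p(99)=169229875, p(100)=190569292, p(101)=214481126, p(102)=241265379, p(103)=271248950, p(104)=304801365, p(105)=342325709, p(106)=384276336, p(107)=431149389, p(108)=483502844, p(109)=541946240, p(110)=607163746, p(111)=679903203, p(112)=761002156, p(113)=851376628, p(114)=952050665, p(115)=1064144451, p(116)=1188908248, p(117)=1327710076, p(118)=1482074143, p(119)=1653668665, p(120)=1844349560, p(121)=2056148051, p(122)=2291320912, p(123)=2552338241, p(124)=2841940500, p(125)=3163127352, p(126)=3519222692, p(127)=3913864295, p(128)=4351078600, p(129)=4835271870, p(130)=5371315400, p(131)=5964539504, p(132)=6620830889, p(133)=7346629512, p(134)=8149040695, p(135)=9035836076, p(136)=10015581680, p(137)=11097645016, p(138)=12292341831, p(139)=13610949895, p(140)=15065878135, p(141)=16670689208, p(142)=18440293320, p(143)=20390982757, p(144)=22540654445, p(145)=24908858009, p(146)=27517052599, p(147)=30388671978, p(148)=33549419497, p(149)=37027355200, p(150)=40853235313, p(151)=45060624582, p(152)=49686288421, p(153)=54770336324, p(154)=60356673280, p(155)=66493182097, p(156)=73232243759, p(157)=80630964769, p(158)=88751778802, p(159)=97662728555.
Final step: p(160) = p(159) + p(158) - p(155) - p(153) + p(148) + p(145) - p(138) - p(134) + p(125) + p(120) - p(109) - p(103) + p(90) + p(83) - p(68) - p(60) + p(43) + p(34) - p(15) - p(5)
= 97662728555 + 88751778802 - 66493182097 - 54770336324 + 33549419497 + 24908858009 - 12292341831 - 8149040695 + 3163127352 + 1844349560 - 541946240 - 271248950 + 56634173 + 23338469 - 3087735 - 966467 + 63261 + 12310 - 176 - 7
= 107438159466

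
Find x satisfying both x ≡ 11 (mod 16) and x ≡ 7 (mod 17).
75

Using Chinese Remainder Theorem:
M = 16 × 17 = 272
M1 = 17, M2 = 16
y1 = 17^(-1) mod 16 = 1
y2 = 16^(-1) mod 17 = 16
x = (11×17×1 + 7×16×16) mod 272 = 75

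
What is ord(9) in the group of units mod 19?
9

19 is prime, so ord(9) divides φ(19) = 18.
Divisors of 18: 1, 2, 3, 6, 9, 18.
Repeated squaring: 9^1 ≡ 9, 9^2 ≡ 5, 9^4 ≡ 6, 9^8 ≡ 17, 9^16 ≡ 4 (mod 19).
Test 9^d mod 19 for each divisor d in increasing order:
9^1 ≡ 9
9^2 ≡ 5
9^3 = 9^2·9^1 ≡ 7
9^6 = 9^4·9^2 ≡ 11
9^9 = 9^8·9^1 ≡ 1  ← first divisor giving 1
The order is 9.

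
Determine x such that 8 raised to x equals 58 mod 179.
99

Baby-step giant-step with step n = ⌈√179⌉ = 14.
Baby steps 8^j mod 179 (j:value) for j=0..13: 0:1, 1:8, 2:64, 3:154, 4:158, 5:11, 6:88, 7:167, 8:83, 9:127, 10:121, 11:73, 12:47, 13:18.
Giant-step multiplier: 8^(-14) ≡ 8^(178-14) = 8^164 ≡ 46 (mod 179).
Giant steps γ_i = 58·46^i mod 179: γ_0=58, γ_1=162, γ_2=113, γ_3=7, γ_4=143, γ_5=134, γ_6=78, γ_7=8 (in table at j=1).
x = i·n + j = 7·14 + 1 = 99.
Check: 8^99 ≡ 58 (mod 179).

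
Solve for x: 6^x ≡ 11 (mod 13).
11

Baby-step giant-step with step n = ⌈√13⌉ = 4.
Baby steps 6^j mod 13 (j:value) for j=0..3: 0:1, 1:6, 2:10, 3:8.
Giant-step multiplier: 6^(-4) ≡ 6^(12-4) = 6^8 ≡ 3 (mod 13).
Giant steps γ_i = 11·3^i mod 13: γ_0=11, γ_1=7, γ_2=8 (in table at j=3).
x = i·n + j = 2·4 + 3 = 11.
Check: 6^11 ≡ 11 (mod 13).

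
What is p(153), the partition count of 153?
54770336324

p(n) counts ways to write n as a sum of positive integers (order ignored).
Euler's pentagonal recurrence: p(k) = p(k-1) + p(k-2) - p(k-5) - p(k-7) + p(k-12) + p(k-15) - ... (offsets j(3j∓1)/2, signs ++--, p(0)=1, p(<0)=0).
DP table for k = 0..152: p(0)=1, p(1)=1, p(2)=2, p(3)=3, p(4)=5, p(5)=7, p(6)=11, p(7)=15, p(8)=22, p(9)=30, p(10)=42, p(11)=56, p(12)=77, p(13)=101, p(14)=135, p(15)=176, p(16)=231, p(17)=297, p(18)=385, p(19)=490, p(20)=627, p(21)=792, p(22)=1002, p(23)=1255, p(24)=1575, p(25)=1958, p(26)=2436, p(27)=3010, p(28)=3718, p(29)=4565, p(30)=5604, p(31)=6842, p(32)=8349, p(33)=10143, p(34)=12310, p(35)=14883, p(36)=17977, p(37)=21637, p(38)=26015, p(39)=31185, p(40)=37338, p(41)=44583, p(42)=53174, p(43)=63261, p(44)=75175, p(45)=89134, p(46)=105558, p(47)=124754, p(48)=147273, p(49)=173525, p(50)=204226, p(51)=239943, p(52)=281589, p(53)=329931, p(54)=386155, p(55)=451276, p(56)=526823, p(57)=614154, p(58)=715220, p(59)=831820, p(60)=966467, p(61)=1121505, p(62)=1300156, p(63)=1505499, p(64)=1741630, p(65)=2012558, p(66)=2323520, p(67)=2679689, p(68)=3087735, p(69)=3554345, p(70)=4087968, p(71)=4697205, p(72)=5392783, p(73)=6185689, p(74)=7089500, p(75)=8118264, p(76)=9289091, p(77)=10619863, p(78)=12132164, p(79)=13848650, p(80)=15796476, p(81)=18004327, p(82)=20506255, p(83)=23338469, p(84)=26543660, p(85)=30167357, p(86)=34262962, p(87)=38887673, p(88)=44108109, p(89)=49995925, p(90)=56634173, p(91)=64112359, p(92)=72533807, p(93)=82010177, p(94)=92669720, p(95)=104651419, p(96)=118114304, p(97)=133230930, p(98)=150198136, p(99)=169229875, p(100)=190569292, p(101)=214481126, p(102)=241265379, p(103)=271248950, p(104)=304801365, p(105)=342325709, p(106)=384276336, p(107)=431149389, p(108)=483502844, p(109)=541946240, p(110)=607163746, p(111)=679903203, p(112)=761002156, p(113)=851376628, p(114)=952050665, p(115)=1064144451, p(116)=1188908248, p(117)=1327710076, p(118)=1482074143, p(119)=1653668665, p(120)=1844349560, p(121)=2056148051, p(122)=2291320912, p(123)=2552338241, p(124)=2841940500, p(125)=3163127352, p(126)=3519222692, p(127)=3913864295, p(128)=4351078600, p(129)=4835271870, p(130)=5371315400, p(131)=5964539504, p(132)=6620830889, p(133)=7346629512, p(134)=8149040695, p(135)=9035836076, p(136)=10015581680, p(137)=11097645016, p(138)=12292341831, p(139)=13610949895, p(140)=15065878135, p(141)=16670689208, p(142)=18440293320, p(143)=20390982757, p(144)=22540654445, p(145)=24908858009, p(146)=27517052599, p(147)=30388671978, p(148)=33549419497, p(149)=37027355200, p(150)=40853235313, p(151)=45060624582, p(152)=49686288421.
Final step: p(153) = p(152) + p(151) - p(148) - p(146) + p(141) + p(138) - p(131) - p(127) + p(118) + p(113) - p(102) - p(96) + p(83) + p(76) - p(61) - p(53) + p(36) + p(27) - p(8)
= 49686288421 + 45060624582 - 33549419497 - 27517052599 + 16670689208 + 12292341831 - 5964539504 - 3913864295 + 1482074143 + 851376628 - 241265379 - 118114304 + 23338469 + 9289091 - 1121505 - 329931 + 17977 + 3010 - 22
= 54770336324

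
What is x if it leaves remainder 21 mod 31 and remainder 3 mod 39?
393

Using Chinese Remainder Theorem:
M = 31 × 39 = 1209
M1 = 39, M2 = 31
y1 = 39^(-1) mod 31 = 4
y2 = 31^(-1) mod 39 = 34
x = (21×39×4 + 3×31×34) mod 1209 = 393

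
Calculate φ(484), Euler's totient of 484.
220

484 = 2^2 × 11^2
φ(n) = n × ∏(1 - 1/p) for each prime p dividing n
φ(484) = 484 × (1 - 1/2) × (1 - 1/11) = 220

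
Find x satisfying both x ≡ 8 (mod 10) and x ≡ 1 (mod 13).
118

Using Chinese Remainder Theorem:
M = 10 × 13 = 130
M1 = 13, M2 = 10
y1 = 13^(-1) mod 10 = 7
y2 = 10^(-1) mod 13 = 4
x = (8×13×7 + 1×10×4) mod 130 = 118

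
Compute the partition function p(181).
749474411781

p(n) counts ways to write n as a sum of positive integers (order ignored).
Euler's pentagonal recurrence: p(k) = p(k-1) + p(k-2) - p(k-5) - p(k-7) + p(k-12) + p(k-15) - ... (offsets j(3j∓1)/2, signs ++--, p(0)=1, p(<0)=0).
DP table for k = 0..180: p(0)=1, p(1)=1, p(2)=2, p(3)=3, p(4)=5, p(5)=7, p(6)=11, p(7)=15, p(8)=22, p(9)=30, p(10)=42, p(11)=56, p(12)=77, p(13)=101, p(14)=135, p(15)=176, p(16)=231, p(17)=297, p(18)=385, p(19)=490, p(20)=627, p(21)=792, p(22)=1002, p(23)=1255, p(24)=1575, p(25)=1958, p(26)=2436, p(27)=3010, p(28)=3718, p(29)=4565, p(30)=5604, p(31)=6842, p(32)=8349, p(33)=10143, p(34)=12310, p(35)=14883, p(36)=17977, p(37)=21637, p(38)=26015, p(39)=31185, p(40)=37338, p(41)=44583, p(42)=53174, p(43)=63261, p(44)=75175, p(45)=89134, p(46)=105558, p(47)=124754, p(48)=147273, p(49)=173525, p(50)=204226, p(51)=239943, p(52)=281589, p(53)=329931, p(54)=386155, p(55)=451276, p(56)=526823, p(57)=614154, p(58)=715220, p(59)=831820, p(60)=966467, p(61)=1121505, p(62)=1300156, p(63)=1505499, p(64)=1741630, p(65)=2012558, p(66)=2323520, p(67)=2679689, p(68)=3087735, p(69)=3554345, p(70)=4087968, p(71)=4697205, p(72)=5392783, p(73)=6185689, p(74)=7089500, p(75)=8118264, p(76)=9289091, p(77)=10619863, p(78)=12132164, p(79)=13848650, p(80)=15796476, p(81)=18004327, p(82)=20506255, p(83)=23338469, p(84)=26543660, p(85)=30167357, p(86)=34262962, p(87)=38887673, p(88)=44108109, p(89)=49995925, p(90)=56634173, p(91)=64112359, p(92)=72533807, p(93)=82010177, p(94)=92669720, p(95)=104651419, p(96)=118114304, p(97)=133230930, p(98)=150198136, p(99)=169229875, p(100)=190569292, p(101)=214481126, p(102)=241265379, p(103)=271248950, p(104)=304801365, p(105)=342325709, p(106)=384276336, p(107)=431149389, p(108)=483502844, p(109)=541946240, p(110)=607163746, p(111)=679903203, p(112)=761002156, p(113)=851376628, p(114)=952050665, p(115)=1064144451, p(116)=1188908248, p(117)=1327710076, p(118)=1482074143, p(119)=1653668665, p(120)=1844349560, p(121)=2056148051, p(122)=2291320912, p(123)=2552338241, p(124)=2841940500, p(125)=3163127352, p(126)=3519222692, p(127)=3913864295, p(128)=4351078600, p(129)=4835271870, p(130)=5371315400, p(131)=5964539504, p(132)=6620830889, p(133)=7346629512, p(134)=8149040695, p(135)=9035836076, p(136)=10015581680, p(137)=11097645016, p(138)=12292341831, p(139)=13610949895, p(140)=15065878135, p(141)=16670689208, p(142)=18440293320, p(143)=20390982757, p(144)=22540654445, p(145)=24908858009, p(146)=27517052599, p(147)=30388671978, p(148)=33549419497, p(149)=37027355200, p(150)=40853235313, p(151)=45060624582, p(152)=49686288421, p(153)=54770336324, p(154)=60356673280, p(155)=66493182097, p(156)=73232243759, p(157)=80630964769, p(158)=88751778802, p(159)=97662728555, p(160)=107438159466, p(161)=118159068427, p(162)=129913904637, p(163)=142798995930, p(164)=156919475295, p(165)=172389800255, p(166)=189334822579, p(167)=207890420102, p(168)=228204732751, p(169)=250438925115, p(170)=274768617130, p(171)=301384802048, p(172)=330495499613, p(173)=362326859895, p(174)=397125074750, p(175)=435157697830, p(176)=476715857290, p(177)=522115831195, p(178)=571701605655, p(179)=625846753120, p(180)=684957390936.
Final step: p(181) = p(180) + p(179) - p(176) - p(174) + p(169) + p(166) - p(159) - p(155) + p(146) + p(141) - p(130) - p(124) + p(111) + p(104) - p(89) - p(81) + p(64) + p(55) - p(36) - p(26) + p(5)
= 684957390936 + 625846753120 - 476715857290 - 397125074750 + 250438925115 + 189334822579 - 97662728555 - 66493182097 + 27517052599 + 16670689208 - 5371315400 - 2841940500 + 679903203 + 304801365 - 49995925 - 18004327 + 1741630 + 451276 - 17977 - 2436 + 7
= 749474411781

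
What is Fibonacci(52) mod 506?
463

Matrix identity: Q^n = [[F_(n+1), F_n], [F_n, F_(n-1)]] with Q = [[1,1],[1,0]].
n = 52 = 110100₂. Square-and-multiply, entries mod 506:
Q^1 = [[1,1],[1,0]]
Q^3 = (Q^1)²·Q = [[3,2],[2,1]]
Q^6 = (Q^3)² = [[13,8],[8,5]]
Q^13 = (Q^6)²·Q = [[377,233],[233,144]]
Q^26 = (Q^13)² = [[90,459],[459,137]]
Q^52 = (Q^26)² = [[189,463],[463,232]]
F_52 mod 506 = Q^52[0][1] = 463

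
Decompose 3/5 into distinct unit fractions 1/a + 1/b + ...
1/2 + 1/10

Greedy algorithm:
3/5: ceiling(5/3) = 2, use 1/2
1/10: ceiling(10/1) = 10, use 1/10
Result: 3/5 = 1/2 + 1/10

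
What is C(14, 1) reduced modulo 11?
3

Using Lucas' theorem:
Write n=14 and k=1 in base 11:
n in base 11: [1, 3]
k in base 11: [0, 1]
C(14,1) mod 11 = ∏ C(n_i, k_i) mod 11
Digit binomials (mod 11): C(1,0) = 1; C(3,1) = 3
Product: 1 × 3 = 3 ≡ 3 (mod 11)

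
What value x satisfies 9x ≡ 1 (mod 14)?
11

gcd(9, 14) = 1, so the inverse exists.
Extended Euclidean algorithm on (14, 9):
14 = 1 × 9 + 5  ⟹  5 = (1)·14 + (-1)·9
9 = 1 × 5 + 4  ⟹  4 = (-1)·14 + (2)·9
5 = 1 × 4 + 1  ⟹  1 = (2)·14 + (-3)·9
So (-3)·9 ≡ 1 (mod 14), i.e. 9^(-1) ≡ -3 ≡ 11 (mod 14).
Check: 9 × 11 = 99 ≡ 1 (mod 14)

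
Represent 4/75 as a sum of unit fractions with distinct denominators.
1/19 + 1/1425

Greedy algorithm:
4/75: ceiling(75/4) = 19, use 1/19
1/1425: ceiling(1425/1) = 1425, use 1/1425
Result: 4/75 = 1/19 + 1/1425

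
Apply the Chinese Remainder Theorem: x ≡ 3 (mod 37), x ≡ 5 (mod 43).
521

Using Chinese Remainder Theorem:
M = 37 × 43 = 1591
M1 = 43, M2 = 37
y1 = 43^(-1) mod 37 = 31
y2 = 37^(-1) mod 43 = 7
x = (3×43×31 + 5×37×7) mod 1591 = 521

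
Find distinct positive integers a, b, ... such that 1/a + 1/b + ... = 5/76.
1/16 + 1/304

Greedy algorithm:
5/76: ceiling(76/5) = 16, use 1/16
1/304: ceiling(304/1) = 304, use 1/304
Result: 5/76 = 1/16 + 1/304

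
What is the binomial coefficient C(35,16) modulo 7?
0

Using Lucas' theorem:
Write n=35 and k=16 in base 7:
n in base 7: [5, 0]
k in base 7: [2, 2]
C(35,16) mod 7 = ∏ C(n_i, k_i) mod 7
Digit binomials (mod 7): C(5,2) = 10 ≡ 3; C(0,2) = 0 (k_i > n_i)
Product: 3 × 0 = 0 ≡ 0 (mod 7)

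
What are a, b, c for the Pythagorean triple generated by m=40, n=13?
(1431, 1040, 1769)

Euclid's formula: a = m² - n², b = 2mn, c = m² + n²
m = 40, n = 13
a = 40² - 13² = 1600 - 169 = 1431
b = 2 × 40 × 13 = 1040
c = 40² + 13² = 1600 + 169 = 1769
Verification: 1431² + 1040² = 2047761 + 1081600 = 3129361 = 1769² ✓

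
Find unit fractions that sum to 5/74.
1/15 + 1/1110

Greedy algorithm:
5/74: ceiling(74/5) = 15, use 1/15
1/1110: ceiling(1110/1) = 1110, use 1/1110
Result: 5/74 = 1/15 + 1/1110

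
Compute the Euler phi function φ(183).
120

183 = 3 × 61
φ(n) = n × ∏(1 - 1/p) for each prime p dividing n
φ(183) = 183 × (1 - 1/3) × (1 - 1/61) = 120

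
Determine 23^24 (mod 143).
1

Repeated squaring. Binary of 24 = 11000.
23^1 ≡ 23 (mod 143); 23^2 ≡ 100 (mod 143); 23^4 ≡ 133 (mod 143); 23^8 ≡ 100 (mod 143); 23^16 ≡ 133 (mod 143)
23^24 = 23^8 × 23^16 ≡ 1 (mod 143)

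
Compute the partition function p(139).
13610949895

p(n) counts ways to write n as a sum of positive integers (order ignored).
Euler's pentagonal recurrence: p(k) = p(k-1) + p(k-2) - p(k-5) - p(k-7) + p(k-12) + p(k-15) - ... (offsets j(3j∓1)/2, signs ++--, p(0)=1, p(<0)=0).
DP table for k = 0..138: p(0)=1, p(1)=1, p(2)=2, p(3)=3, p(4)=5, p(5)=7, p(6)=11, p(7)=15, p(8)=22, p(9)=30, p(10)=42, p(11)=56, p(12)=77, p(13)=101, p(14)=135, p(15)=176, p(16)=231, p(17)=297, p(18)=385, p(19)=490, p(20)=627, p(21)=792, p(22)=1002, p(23)=1255, p(24)=1575, p(25)=1958, p(26)=2436, p(27)=3010, p(28)=3718, p(29)=4565, p(30)=5604, p(31)=6842, p(32)=8349, p(33)=10143, p(34)=12310, p(35)=14883, p(36)=17977, p(37)=21637, p(38)=26015, p(39)=31185, p(40)=37338, p(41)=44583, p(42)=53174, p(43)=63261, p(44)=75175, p(45)=89134, p(46)=105558, p(47)=124754, p(48)=147273, p(49)=173525, p(50)=204226, p(51)=239943, p(52)=281589, p(53)=329931, p(54)=386155, p(55)=451276, p(56)=526823, p(57)=614154, p(58)=715220, p(59)=831820, p(60)=966467, p(61)=1121505, p(62)=1300156, p(63)=1505499, p(64)=1741630, p(65)=2012558, p(66)=2323520, p(67)=2679689, p(68)=3087735, p(69)=3554345, p(70)=4087968, p(71)=4697205, p(72)=5392783, p(73)=6185689, p(74)=7089500, p(75)=8118264, p(76)=9289091, p(77)=10619863, p(78)=12132164, p(79)=13848650, p(80)=15796476, p(81)=18004327, p(82)=20506255, p(83)=23338469, p(84)=26543660, p(85)=30167357, p(86)=34262962, p(87)=38887673, p(88)=44108109, p(89)=49995925, p(90)=56634173, p(91)=64112359, p(92)=72533807, p(93)=82010177, p(94)=92669720, p(95)=104651419, p(96)=118114304, p(97)=133230930, p(98)=150198136, p(99)=169229875, p(100)=190569292, p(101)=214481126, p(102)=241265379, p(103)=271248950, p(104)=304801365, p(105)=342325709, p(106)=384276336, p(107)=431149389, p(108)=483502844, p(109)=541946240, p(110)=607163746, p(111)=679903203, p(112)=761002156, p(113)=851376628, p(114)=952050665, p(115)=1064144451, p(116)=1188908248, p(117)=1327710076, p(118)=1482074143, p(119)=1653668665, p(120)=1844349560, p(121)=2056148051, p(122)=2291320912, p(123)=2552338241, p(124)=2841940500, p(125)=3163127352, p(126)=3519222692, p(127)=3913864295, p(128)=4351078600, p(129)=4835271870, p(130)=5371315400, p(131)=5964539504, p(132)=6620830889, p(133)=7346629512, p(134)=8149040695, p(135)=9035836076, p(136)=10015581680, p(137)=11097645016, p(138)=12292341831.
Final step: p(139) = p(138) + p(137) - p(134) - p(132) + p(127) + p(124) - p(117) - p(113) + p(104) + p(99) - p(88) - p(82) + p(69) + p(62) - p(47) - p(39) + p(22) + p(13)
= 12292341831 + 11097645016 - 8149040695 - 6620830889 + 3913864295 + 2841940500 - 1327710076 - 851376628 + 304801365 + 169229875 - 44108109 - 20506255 + 3554345 + 1300156 - 124754 - 31185 + 1002 + 101
= 13610949895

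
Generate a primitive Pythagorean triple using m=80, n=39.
(4879, 6240, 7921)

Euclid's formula: a = m² - n², b = 2mn, c = m² + n²
m = 80, n = 39
a = 80² - 39² = 6400 - 1521 = 4879
b = 2 × 80 × 39 = 6240
c = 80² + 39² = 6400 + 1521 = 7921
Verification: 4879² + 6240² = 23804641 + 38937600 = 62742241 = 7921² ✓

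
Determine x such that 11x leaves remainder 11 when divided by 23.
x ≡ 1 (mod 23)

gcd(11, 23) = 1, which divides 11, so solutions exist.
Find 11^(-1) mod 23 by the extended Euclidean algorithm:
23 = 2 × 11 + 1  ⟹  1 = (1)·23 + (-2)·11
So (-2)·11 ≡ 1 (mod 23), i.e. 11^(-1) ≡ -2 ≡ 21 (mod 23).
x ≡ 21 × 11 = 231 ≡ 1 (mod 23).
Check: 11 × 1 = 11 ≡ 11 (mod 23).
Unique solution: x ≡ 1 (mod 23)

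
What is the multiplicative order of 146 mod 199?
198

199 is prime, so ord(146) divides φ(199) = 198.
Divisors of 198: 1, 2, 3, 6, 9, 11, 18, 22, 33, 66, 99, 198.
Repeated squaring: 146^1 ≡ 146, 146^2 ≡ 23, 146^4 ≡ 131, 146^8 ≡ 47, 146^16 ≡ 20, 146^32 ≡ 2, 146^64 ≡ 4, 146^128 ≡ 16 (mod 199).
Test 146^d mod 199 for each divisor d in increasing order:
146^1 ≡ 146
146^2 ≡ 23
146^3 = 146^2·146^1 ≡ 174
146^6 = 146^4·146^2 ≡ 28
146^9 = 146^8·146^1 ≡ 96
146^11 = 146^8·146^2·146^1 ≡ 19
146^18 = 146^16·146^2 ≡ 62
146^22 = 146^16·146^4·146^2 ≡ 162
146^33 = 146^32·146^1 ≡ 93
146^66 = 146^64·146^2 ≡ 92
146^99 = 146^64·146^32·146^2·146^1 ≡ 198
146^198 = 146^128·146^64·146^4·146^2 ≡ 1  ← first divisor giving 1
The order is 198.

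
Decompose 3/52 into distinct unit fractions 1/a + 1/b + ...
1/18 + 1/468

Greedy algorithm:
3/52: ceiling(52/3) = 18, use 1/18
1/468: ceiling(468/1) = 468, use 1/468
Result: 3/52 = 1/18 + 1/468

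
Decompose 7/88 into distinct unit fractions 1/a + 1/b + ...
1/13 + 1/382 + 1/218504

Greedy algorithm:
7/88: ceiling(88/7) = 13, use 1/13
3/1144: ceiling(1144/3) = 382, use 1/382
1/218504: ceiling(218504/1) = 218504, use 1/218504
Result: 7/88 = 1/13 + 1/382 + 1/218504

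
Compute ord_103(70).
102

103 is prime, so ord(70) divides φ(103) = 102.
Divisors of 102: 1, 2, 3, 6, 17, 34, 51, 102.
Repeated squaring: 70^1 ≡ 70, 70^2 ≡ 59, 70^4 ≡ 82, 70^8 ≡ 29, 70^16 ≡ 17, 70^32 ≡ 83, 70^64 ≡ 91 (mod 103).
Test 70^d mod 103 for each divisor d in increasing order:
70^1 ≡ 70
70^2 ≡ 59
70^3 = 70^2·70^1 ≡ 10
70^6 = 70^4·70^2 ≡ 100
70^17 = 70^16·70^1 ≡ 57
70^34 = 70^32·70^2 ≡ 56
70^51 = 70^32·70^16·70^2·70^1 ≡ 102
70^102 = 70^64·70^32·70^4·70^2 ≡ 1  ← first divisor giving 1
The order is 102.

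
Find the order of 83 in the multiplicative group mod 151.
50

151 is prime, so ord(83) divides φ(151) = 150.
Divisors of 150: 1, 2, 3, 5, 6, 10, 15, 25, 30, 50, 75, 150.
Repeated squaring: 83^1 ≡ 83, 83^2 ≡ 94, 83^4 ≡ 78, 83^8 ≡ 44, 83^16 ≡ 124, 83^32 ≡ 125, 83^64 ≡ 72, 83^128 ≡ 50 (mod 151).
Test 83^d mod 151 for each divisor d in increasing order:
83^1 ≡ 83
83^2 ≡ 94
83^3 = 83^2·83^1 ≡ 101
83^5 = 83^4·83^1 ≡ 132
83^6 = 83^4·83^2 ≡ 84
83^10 = 83^8·83^2 ≡ 59
83^15 = 83^8·83^4·83^2·83^1 ≡ 87
83^25 = 83^16·83^8·83^1 ≡ 150
83^30 = 83^16·83^8·83^4·83^2 ≡ 19
83^50 = 83^32·83^16·83^2 ≡ 1  ← first divisor giving 1
The order is 50.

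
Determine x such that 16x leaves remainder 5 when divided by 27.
x ≡ 2 (mod 27)

gcd(16, 27) = 1, which divides 5, so solutions exist.
Find 16^(-1) mod 27 by the extended Euclidean algorithm:
27 = 1 × 16 + 11  ⟹  11 = (1)·27 + (-1)·16
16 = 1 × 11 + 5  ⟹  5 = (-1)·27 + (2)·16
11 = 2 × 5 + 1  ⟹  1 = (3)·27 + (-5)·16
So (-5)·16 ≡ 1 (mod 27), i.e. 16^(-1) ≡ -5 ≡ 22 (mod 27).
x ≡ 22 × 5 = 110 ≡ 2 (mod 27).
Check: 16 × 2 = 32 ≡ 5 (mod 27).
Unique solution: x ≡ 2 (mod 27)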